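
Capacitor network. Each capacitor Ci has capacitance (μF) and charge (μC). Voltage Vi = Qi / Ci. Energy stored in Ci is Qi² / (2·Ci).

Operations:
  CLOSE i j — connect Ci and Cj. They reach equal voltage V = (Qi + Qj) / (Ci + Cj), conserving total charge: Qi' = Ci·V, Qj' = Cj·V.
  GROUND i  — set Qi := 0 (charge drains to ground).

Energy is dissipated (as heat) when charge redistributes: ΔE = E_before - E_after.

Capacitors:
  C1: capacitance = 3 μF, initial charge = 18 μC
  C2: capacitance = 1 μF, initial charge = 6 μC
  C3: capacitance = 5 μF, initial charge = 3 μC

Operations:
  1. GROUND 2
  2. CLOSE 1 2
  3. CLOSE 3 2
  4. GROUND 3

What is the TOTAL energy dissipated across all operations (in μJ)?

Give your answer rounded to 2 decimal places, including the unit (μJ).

Initial: C1(3μF, Q=18μC, V=6.00V), C2(1μF, Q=6μC, V=6.00V), C3(5μF, Q=3μC, V=0.60V)
Op 1: GROUND 2: Q2=0; energy lost=18.000
Op 2: CLOSE 1-2: Q_total=18.00, C_total=4.00, V=4.50; Q1=13.50, Q2=4.50; dissipated=13.500
Op 3: CLOSE 3-2: Q_total=7.50, C_total=6.00, V=1.25; Q3=6.25, Q2=1.25; dissipated=6.338
Op 4: GROUND 3: Q3=0; energy lost=3.906
Total dissipated: 41.744 μJ

Answer: 41.74 μJ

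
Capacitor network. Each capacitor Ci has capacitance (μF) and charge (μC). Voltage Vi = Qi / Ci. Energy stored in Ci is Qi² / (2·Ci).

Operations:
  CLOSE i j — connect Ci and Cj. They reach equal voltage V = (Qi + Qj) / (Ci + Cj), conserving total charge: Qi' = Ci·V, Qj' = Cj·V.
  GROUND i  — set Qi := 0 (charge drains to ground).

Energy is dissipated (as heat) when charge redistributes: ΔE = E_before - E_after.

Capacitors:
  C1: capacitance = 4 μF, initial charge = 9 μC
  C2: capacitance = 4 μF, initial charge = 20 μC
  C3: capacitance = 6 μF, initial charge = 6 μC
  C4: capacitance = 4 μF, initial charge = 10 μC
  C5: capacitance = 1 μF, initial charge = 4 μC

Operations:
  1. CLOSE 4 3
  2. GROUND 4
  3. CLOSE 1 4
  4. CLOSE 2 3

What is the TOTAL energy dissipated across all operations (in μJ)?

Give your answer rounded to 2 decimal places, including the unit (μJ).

Answer: 26.75 μJ

Derivation:
Initial: C1(4μF, Q=9μC, V=2.25V), C2(4μF, Q=20μC, V=5.00V), C3(6μF, Q=6μC, V=1.00V), C4(4μF, Q=10μC, V=2.50V), C5(1μF, Q=4μC, V=4.00V)
Op 1: CLOSE 4-3: Q_total=16.00, C_total=10.00, V=1.60; Q4=6.40, Q3=9.60; dissipated=2.700
Op 2: GROUND 4: Q4=0; energy lost=5.120
Op 3: CLOSE 1-4: Q_total=9.00, C_total=8.00, V=1.12; Q1=4.50, Q4=4.50; dissipated=5.062
Op 4: CLOSE 2-3: Q_total=29.60, C_total=10.00, V=2.96; Q2=11.84, Q3=17.76; dissipated=13.872
Total dissipated: 26.755 μJ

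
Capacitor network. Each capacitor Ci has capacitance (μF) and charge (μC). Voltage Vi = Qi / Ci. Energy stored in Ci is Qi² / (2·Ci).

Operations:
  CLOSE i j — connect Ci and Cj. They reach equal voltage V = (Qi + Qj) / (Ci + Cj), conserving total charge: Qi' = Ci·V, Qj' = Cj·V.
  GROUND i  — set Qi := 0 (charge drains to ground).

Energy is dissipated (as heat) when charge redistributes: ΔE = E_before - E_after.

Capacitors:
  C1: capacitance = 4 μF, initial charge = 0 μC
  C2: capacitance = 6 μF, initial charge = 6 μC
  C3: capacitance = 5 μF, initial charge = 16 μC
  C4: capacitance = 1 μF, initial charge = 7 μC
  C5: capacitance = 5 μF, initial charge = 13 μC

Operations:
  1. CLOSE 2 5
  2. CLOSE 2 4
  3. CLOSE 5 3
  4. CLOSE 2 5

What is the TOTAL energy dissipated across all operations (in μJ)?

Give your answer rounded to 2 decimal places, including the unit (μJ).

Answer: 18.12 μJ

Derivation:
Initial: C1(4μF, Q=0μC, V=0.00V), C2(6μF, Q=6μC, V=1.00V), C3(5μF, Q=16μC, V=3.20V), C4(1μF, Q=7μC, V=7.00V), C5(5μF, Q=13μC, V=2.60V)
Op 1: CLOSE 2-5: Q_total=19.00, C_total=11.00, V=1.73; Q2=10.36, Q5=8.64; dissipated=3.491
Op 2: CLOSE 2-4: Q_total=17.36, C_total=7.00, V=2.48; Q2=14.88, Q4=2.48; dissipated=11.915
Op 3: CLOSE 5-3: Q_total=24.64, C_total=10.00, V=2.46; Q5=12.32, Q3=12.32; dissipated=2.711
Op 4: CLOSE 2-5: Q_total=27.20, C_total=11.00, V=2.47; Q2=14.84, Q5=12.36; dissipated=0.000
Total dissipated: 18.117 μJ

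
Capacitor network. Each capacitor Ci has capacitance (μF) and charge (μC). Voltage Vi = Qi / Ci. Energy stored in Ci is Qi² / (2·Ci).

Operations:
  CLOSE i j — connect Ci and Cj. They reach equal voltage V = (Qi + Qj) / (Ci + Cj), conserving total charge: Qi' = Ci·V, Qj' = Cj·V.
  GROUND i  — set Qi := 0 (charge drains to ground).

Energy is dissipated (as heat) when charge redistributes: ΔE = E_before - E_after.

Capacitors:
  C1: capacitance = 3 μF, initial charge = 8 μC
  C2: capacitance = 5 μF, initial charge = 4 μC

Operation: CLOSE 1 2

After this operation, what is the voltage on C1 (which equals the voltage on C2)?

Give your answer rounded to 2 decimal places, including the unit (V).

Initial: C1(3μF, Q=8μC, V=2.67V), C2(5μF, Q=4μC, V=0.80V)
Op 1: CLOSE 1-2: Q_total=12.00, C_total=8.00, V=1.50; Q1=4.50, Q2=7.50; dissipated=3.267

Answer: 1.50 V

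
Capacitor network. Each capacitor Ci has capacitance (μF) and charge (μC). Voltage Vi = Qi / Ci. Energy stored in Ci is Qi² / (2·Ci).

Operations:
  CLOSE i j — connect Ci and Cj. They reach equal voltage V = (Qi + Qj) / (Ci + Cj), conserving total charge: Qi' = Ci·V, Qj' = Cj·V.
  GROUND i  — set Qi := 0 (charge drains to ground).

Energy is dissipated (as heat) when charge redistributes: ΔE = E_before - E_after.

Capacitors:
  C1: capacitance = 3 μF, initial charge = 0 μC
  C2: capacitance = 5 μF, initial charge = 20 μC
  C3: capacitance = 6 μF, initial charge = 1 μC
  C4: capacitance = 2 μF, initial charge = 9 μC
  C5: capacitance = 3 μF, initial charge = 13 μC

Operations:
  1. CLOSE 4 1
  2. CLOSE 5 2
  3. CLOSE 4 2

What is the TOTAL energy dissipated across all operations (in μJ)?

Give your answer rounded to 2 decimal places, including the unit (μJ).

Answer: 16.12 μJ

Derivation:
Initial: C1(3μF, Q=0μC, V=0.00V), C2(5μF, Q=20μC, V=4.00V), C3(6μF, Q=1μC, V=0.17V), C4(2μF, Q=9μC, V=4.50V), C5(3μF, Q=13μC, V=4.33V)
Op 1: CLOSE 4-1: Q_total=9.00, C_total=5.00, V=1.80; Q4=3.60, Q1=5.40; dissipated=12.150
Op 2: CLOSE 5-2: Q_total=33.00, C_total=8.00, V=4.12; Q5=12.38, Q2=20.62; dissipated=0.104
Op 3: CLOSE 4-2: Q_total=24.23, C_total=7.00, V=3.46; Q4=6.92, Q2=17.30; dissipated=3.861
Total dissipated: 16.115 μJ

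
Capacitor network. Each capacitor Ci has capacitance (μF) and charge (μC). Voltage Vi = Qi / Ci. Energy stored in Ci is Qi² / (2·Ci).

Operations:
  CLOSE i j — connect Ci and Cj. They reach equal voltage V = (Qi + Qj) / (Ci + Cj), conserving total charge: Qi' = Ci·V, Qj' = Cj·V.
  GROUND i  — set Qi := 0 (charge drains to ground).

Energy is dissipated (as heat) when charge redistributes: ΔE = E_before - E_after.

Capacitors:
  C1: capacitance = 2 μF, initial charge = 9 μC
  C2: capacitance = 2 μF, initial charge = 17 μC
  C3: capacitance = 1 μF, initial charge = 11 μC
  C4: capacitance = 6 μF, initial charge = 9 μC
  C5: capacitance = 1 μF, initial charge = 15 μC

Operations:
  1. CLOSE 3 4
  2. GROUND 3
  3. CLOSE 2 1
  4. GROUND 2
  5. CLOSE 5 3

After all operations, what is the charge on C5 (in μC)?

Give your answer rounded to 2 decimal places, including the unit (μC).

Initial: C1(2μF, Q=9μC, V=4.50V), C2(2μF, Q=17μC, V=8.50V), C3(1μF, Q=11μC, V=11.00V), C4(6μF, Q=9μC, V=1.50V), C5(1μF, Q=15μC, V=15.00V)
Op 1: CLOSE 3-4: Q_total=20.00, C_total=7.00, V=2.86; Q3=2.86, Q4=17.14; dissipated=38.679
Op 2: GROUND 3: Q3=0; energy lost=4.082
Op 3: CLOSE 2-1: Q_total=26.00, C_total=4.00, V=6.50; Q2=13.00, Q1=13.00; dissipated=8.000
Op 4: GROUND 2: Q2=0; energy lost=42.250
Op 5: CLOSE 5-3: Q_total=15.00, C_total=2.00, V=7.50; Q5=7.50, Q3=7.50; dissipated=56.250
Final charges: Q1=13.00, Q2=0.00, Q3=7.50, Q4=17.14, Q5=7.50

Answer: 7.50 μC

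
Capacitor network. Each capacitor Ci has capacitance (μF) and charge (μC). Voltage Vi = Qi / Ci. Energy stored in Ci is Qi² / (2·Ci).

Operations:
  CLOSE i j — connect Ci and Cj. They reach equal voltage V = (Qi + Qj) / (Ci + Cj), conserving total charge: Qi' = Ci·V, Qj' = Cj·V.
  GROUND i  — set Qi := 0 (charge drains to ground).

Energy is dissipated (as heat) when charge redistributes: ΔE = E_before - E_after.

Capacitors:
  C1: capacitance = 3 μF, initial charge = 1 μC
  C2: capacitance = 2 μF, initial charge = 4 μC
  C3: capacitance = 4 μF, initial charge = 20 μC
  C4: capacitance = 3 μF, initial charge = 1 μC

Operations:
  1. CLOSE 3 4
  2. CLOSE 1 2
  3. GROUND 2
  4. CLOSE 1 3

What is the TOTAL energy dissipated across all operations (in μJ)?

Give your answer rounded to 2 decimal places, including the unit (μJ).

Initial: C1(3μF, Q=1μC, V=0.33V), C2(2μF, Q=4μC, V=2.00V), C3(4μF, Q=20μC, V=5.00V), C4(3μF, Q=1μC, V=0.33V)
Op 1: CLOSE 3-4: Q_total=21.00, C_total=7.00, V=3.00; Q3=12.00, Q4=9.00; dissipated=18.667
Op 2: CLOSE 1-2: Q_total=5.00, C_total=5.00, V=1.00; Q1=3.00, Q2=2.00; dissipated=1.667
Op 3: GROUND 2: Q2=0; energy lost=1.000
Op 4: CLOSE 1-3: Q_total=15.00, C_total=7.00, V=2.14; Q1=6.43, Q3=8.57; dissipated=3.429
Total dissipated: 24.762 μJ

Answer: 24.76 μJ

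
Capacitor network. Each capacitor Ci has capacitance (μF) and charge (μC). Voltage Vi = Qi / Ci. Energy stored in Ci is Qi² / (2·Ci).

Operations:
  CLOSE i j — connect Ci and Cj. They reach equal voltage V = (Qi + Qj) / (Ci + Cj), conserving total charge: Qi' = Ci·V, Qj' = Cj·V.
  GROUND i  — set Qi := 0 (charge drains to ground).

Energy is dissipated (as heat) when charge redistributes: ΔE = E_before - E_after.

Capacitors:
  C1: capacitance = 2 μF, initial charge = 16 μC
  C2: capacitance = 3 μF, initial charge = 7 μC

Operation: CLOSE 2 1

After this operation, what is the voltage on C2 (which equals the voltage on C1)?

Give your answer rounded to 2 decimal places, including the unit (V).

Answer: 4.60 V

Derivation:
Initial: C1(2μF, Q=16μC, V=8.00V), C2(3μF, Q=7μC, V=2.33V)
Op 1: CLOSE 2-1: Q_total=23.00, C_total=5.00, V=4.60; Q2=13.80, Q1=9.20; dissipated=19.267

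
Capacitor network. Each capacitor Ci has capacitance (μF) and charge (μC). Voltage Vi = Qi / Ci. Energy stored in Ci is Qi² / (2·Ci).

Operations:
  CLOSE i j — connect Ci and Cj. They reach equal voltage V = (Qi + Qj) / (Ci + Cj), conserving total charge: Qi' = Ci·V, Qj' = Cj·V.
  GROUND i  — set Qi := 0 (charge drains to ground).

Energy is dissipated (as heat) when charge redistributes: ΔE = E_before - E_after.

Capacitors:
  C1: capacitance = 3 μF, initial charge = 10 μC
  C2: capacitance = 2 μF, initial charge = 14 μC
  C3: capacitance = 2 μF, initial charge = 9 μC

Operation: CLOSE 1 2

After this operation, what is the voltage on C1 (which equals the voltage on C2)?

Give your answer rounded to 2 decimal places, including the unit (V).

Initial: C1(3μF, Q=10μC, V=3.33V), C2(2μF, Q=14μC, V=7.00V), C3(2μF, Q=9μC, V=4.50V)
Op 1: CLOSE 1-2: Q_total=24.00, C_total=5.00, V=4.80; Q1=14.40, Q2=9.60; dissipated=8.067

Answer: 4.80 V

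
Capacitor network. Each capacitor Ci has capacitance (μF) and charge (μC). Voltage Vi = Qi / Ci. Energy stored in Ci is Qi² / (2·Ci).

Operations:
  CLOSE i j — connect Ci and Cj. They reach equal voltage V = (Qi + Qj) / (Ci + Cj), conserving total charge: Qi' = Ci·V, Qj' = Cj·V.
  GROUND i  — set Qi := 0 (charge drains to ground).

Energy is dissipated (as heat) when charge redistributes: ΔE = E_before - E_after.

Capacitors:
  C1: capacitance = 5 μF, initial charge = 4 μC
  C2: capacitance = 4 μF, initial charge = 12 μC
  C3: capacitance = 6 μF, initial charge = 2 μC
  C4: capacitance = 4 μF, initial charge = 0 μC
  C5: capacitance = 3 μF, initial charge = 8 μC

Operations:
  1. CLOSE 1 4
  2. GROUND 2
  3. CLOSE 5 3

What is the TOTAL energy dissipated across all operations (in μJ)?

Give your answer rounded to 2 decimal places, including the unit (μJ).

Answer: 24.16 μJ

Derivation:
Initial: C1(5μF, Q=4μC, V=0.80V), C2(4μF, Q=12μC, V=3.00V), C3(6μF, Q=2μC, V=0.33V), C4(4μF, Q=0μC, V=0.00V), C5(3μF, Q=8μC, V=2.67V)
Op 1: CLOSE 1-4: Q_total=4.00, C_total=9.00, V=0.44; Q1=2.22, Q4=1.78; dissipated=0.711
Op 2: GROUND 2: Q2=0; energy lost=18.000
Op 3: CLOSE 5-3: Q_total=10.00, C_total=9.00, V=1.11; Q5=3.33, Q3=6.67; dissipated=5.444
Total dissipated: 24.156 μJ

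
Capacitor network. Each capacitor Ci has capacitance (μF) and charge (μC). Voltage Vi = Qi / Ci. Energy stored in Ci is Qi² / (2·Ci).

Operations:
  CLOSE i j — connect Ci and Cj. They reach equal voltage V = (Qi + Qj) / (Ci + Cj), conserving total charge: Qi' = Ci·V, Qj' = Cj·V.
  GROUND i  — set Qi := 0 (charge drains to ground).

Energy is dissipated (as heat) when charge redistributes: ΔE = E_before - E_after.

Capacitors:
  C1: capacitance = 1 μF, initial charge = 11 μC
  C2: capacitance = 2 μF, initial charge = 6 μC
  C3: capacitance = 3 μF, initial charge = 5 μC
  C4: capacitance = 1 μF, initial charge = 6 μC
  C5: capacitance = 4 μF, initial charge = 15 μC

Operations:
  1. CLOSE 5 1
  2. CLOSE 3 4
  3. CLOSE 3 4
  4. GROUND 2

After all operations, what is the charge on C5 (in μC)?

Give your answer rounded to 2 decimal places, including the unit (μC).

Answer: 20.80 μC

Derivation:
Initial: C1(1μF, Q=11μC, V=11.00V), C2(2μF, Q=6μC, V=3.00V), C3(3μF, Q=5μC, V=1.67V), C4(1μF, Q=6μC, V=6.00V), C5(4μF, Q=15μC, V=3.75V)
Op 1: CLOSE 5-1: Q_total=26.00, C_total=5.00, V=5.20; Q5=20.80, Q1=5.20; dissipated=21.025
Op 2: CLOSE 3-4: Q_total=11.00, C_total=4.00, V=2.75; Q3=8.25, Q4=2.75; dissipated=7.042
Op 3: CLOSE 3-4: Q_total=11.00, C_total=4.00, V=2.75; Q3=8.25, Q4=2.75; dissipated=0.000
Op 4: GROUND 2: Q2=0; energy lost=9.000
Final charges: Q1=5.20, Q2=0.00, Q3=8.25, Q4=2.75, Q5=20.80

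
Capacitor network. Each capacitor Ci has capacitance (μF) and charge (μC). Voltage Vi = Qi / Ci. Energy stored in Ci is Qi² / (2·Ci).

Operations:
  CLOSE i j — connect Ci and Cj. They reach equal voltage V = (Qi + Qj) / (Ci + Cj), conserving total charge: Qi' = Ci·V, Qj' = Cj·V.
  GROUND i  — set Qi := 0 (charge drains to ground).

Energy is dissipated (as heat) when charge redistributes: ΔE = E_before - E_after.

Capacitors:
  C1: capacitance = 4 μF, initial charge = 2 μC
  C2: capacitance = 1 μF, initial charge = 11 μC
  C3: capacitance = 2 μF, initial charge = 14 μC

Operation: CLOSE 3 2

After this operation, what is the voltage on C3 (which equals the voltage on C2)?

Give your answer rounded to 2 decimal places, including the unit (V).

Answer: 8.33 V

Derivation:
Initial: C1(4μF, Q=2μC, V=0.50V), C2(1μF, Q=11μC, V=11.00V), C3(2μF, Q=14μC, V=7.00V)
Op 1: CLOSE 3-2: Q_total=25.00, C_total=3.00, V=8.33; Q3=16.67, Q2=8.33; dissipated=5.333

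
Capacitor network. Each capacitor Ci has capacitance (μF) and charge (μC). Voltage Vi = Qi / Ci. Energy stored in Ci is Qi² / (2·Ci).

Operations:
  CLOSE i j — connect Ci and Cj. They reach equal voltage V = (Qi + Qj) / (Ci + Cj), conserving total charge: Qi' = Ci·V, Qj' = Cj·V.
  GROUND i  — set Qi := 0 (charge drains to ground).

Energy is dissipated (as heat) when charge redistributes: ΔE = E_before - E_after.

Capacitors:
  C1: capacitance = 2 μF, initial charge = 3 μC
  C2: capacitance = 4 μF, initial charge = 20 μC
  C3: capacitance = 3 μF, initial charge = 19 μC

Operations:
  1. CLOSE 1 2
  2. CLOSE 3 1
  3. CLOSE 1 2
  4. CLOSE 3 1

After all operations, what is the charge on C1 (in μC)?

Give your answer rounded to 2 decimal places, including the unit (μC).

Initial: C1(2μF, Q=3μC, V=1.50V), C2(4μF, Q=20μC, V=5.00V), C3(3μF, Q=19μC, V=6.33V)
Op 1: CLOSE 1-2: Q_total=23.00, C_total=6.00, V=3.83; Q1=7.67, Q2=15.33; dissipated=8.167
Op 2: CLOSE 3-1: Q_total=26.67, C_total=5.00, V=5.33; Q3=16.00, Q1=10.67; dissipated=3.750
Op 3: CLOSE 1-2: Q_total=26.00, C_total=6.00, V=4.33; Q1=8.67, Q2=17.33; dissipated=1.500
Op 4: CLOSE 3-1: Q_total=24.67, C_total=5.00, V=4.93; Q3=14.80, Q1=9.87; dissipated=0.600
Final charges: Q1=9.87, Q2=17.33, Q3=14.80

Answer: 9.87 μC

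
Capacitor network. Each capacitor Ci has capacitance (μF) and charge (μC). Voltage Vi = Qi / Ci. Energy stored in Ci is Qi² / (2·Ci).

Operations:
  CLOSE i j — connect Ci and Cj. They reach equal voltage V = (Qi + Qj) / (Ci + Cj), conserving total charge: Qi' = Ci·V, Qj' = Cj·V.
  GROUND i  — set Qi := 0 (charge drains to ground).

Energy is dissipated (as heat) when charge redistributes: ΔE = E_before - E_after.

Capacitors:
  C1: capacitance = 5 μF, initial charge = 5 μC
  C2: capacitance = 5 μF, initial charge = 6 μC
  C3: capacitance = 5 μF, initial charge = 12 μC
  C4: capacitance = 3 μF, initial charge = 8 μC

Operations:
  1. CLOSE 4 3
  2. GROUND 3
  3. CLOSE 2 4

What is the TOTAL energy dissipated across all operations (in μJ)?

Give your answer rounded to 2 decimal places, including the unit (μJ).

Answer: 17.28 μJ

Derivation:
Initial: C1(5μF, Q=5μC, V=1.00V), C2(5μF, Q=6μC, V=1.20V), C3(5μF, Q=12μC, V=2.40V), C4(3μF, Q=8μC, V=2.67V)
Op 1: CLOSE 4-3: Q_total=20.00, C_total=8.00, V=2.50; Q4=7.50, Q3=12.50; dissipated=0.067
Op 2: GROUND 3: Q3=0; energy lost=15.625
Op 3: CLOSE 2-4: Q_total=13.50, C_total=8.00, V=1.69; Q2=8.44, Q4=5.06; dissipated=1.584
Total dissipated: 17.276 μJ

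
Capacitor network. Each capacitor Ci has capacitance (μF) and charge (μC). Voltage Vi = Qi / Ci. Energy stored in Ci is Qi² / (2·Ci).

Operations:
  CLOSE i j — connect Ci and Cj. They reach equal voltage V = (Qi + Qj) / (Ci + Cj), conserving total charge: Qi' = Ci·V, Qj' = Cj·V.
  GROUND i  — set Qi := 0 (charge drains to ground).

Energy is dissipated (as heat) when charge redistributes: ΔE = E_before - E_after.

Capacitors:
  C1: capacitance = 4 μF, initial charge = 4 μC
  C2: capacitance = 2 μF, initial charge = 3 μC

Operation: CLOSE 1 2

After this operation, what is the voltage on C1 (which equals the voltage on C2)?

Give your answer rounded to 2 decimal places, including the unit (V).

Initial: C1(4μF, Q=4μC, V=1.00V), C2(2μF, Q=3μC, V=1.50V)
Op 1: CLOSE 1-2: Q_total=7.00, C_total=6.00, V=1.17; Q1=4.67, Q2=2.33; dissipated=0.167

Answer: 1.17 V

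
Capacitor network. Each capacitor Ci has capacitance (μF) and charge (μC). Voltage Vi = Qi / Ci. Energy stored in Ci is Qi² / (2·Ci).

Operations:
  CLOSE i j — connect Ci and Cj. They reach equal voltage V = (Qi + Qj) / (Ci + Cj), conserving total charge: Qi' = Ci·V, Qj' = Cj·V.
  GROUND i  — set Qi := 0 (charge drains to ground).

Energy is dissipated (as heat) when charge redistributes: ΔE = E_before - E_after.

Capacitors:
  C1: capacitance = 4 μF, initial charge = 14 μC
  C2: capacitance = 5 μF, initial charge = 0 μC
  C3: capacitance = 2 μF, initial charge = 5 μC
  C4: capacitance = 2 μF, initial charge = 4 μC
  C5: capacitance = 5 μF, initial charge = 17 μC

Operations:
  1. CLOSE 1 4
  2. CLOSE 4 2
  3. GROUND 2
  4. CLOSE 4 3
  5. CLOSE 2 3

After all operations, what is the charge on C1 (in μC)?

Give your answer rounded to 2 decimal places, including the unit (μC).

Answer: 12.00 μC

Derivation:
Initial: C1(4μF, Q=14μC, V=3.50V), C2(5μF, Q=0μC, V=0.00V), C3(2μF, Q=5μC, V=2.50V), C4(2μF, Q=4μC, V=2.00V), C5(5μF, Q=17μC, V=3.40V)
Op 1: CLOSE 1-4: Q_total=18.00, C_total=6.00, V=3.00; Q1=12.00, Q4=6.00; dissipated=1.500
Op 2: CLOSE 4-2: Q_total=6.00, C_total=7.00, V=0.86; Q4=1.71, Q2=4.29; dissipated=6.429
Op 3: GROUND 2: Q2=0; energy lost=1.837
Op 4: CLOSE 4-3: Q_total=6.71, C_total=4.00, V=1.68; Q4=3.36, Q3=3.36; dissipated=1.349
Op 5: CLOSE 2-3: Q_total=3.36, C_total=7.00, V=0.48; Q2=2.40, Q3=0.96; dissipated=2.013
Final charges: Q1=12.00, Q2=2.40, Q3=0.96, Q4=3.36, Q5=17.00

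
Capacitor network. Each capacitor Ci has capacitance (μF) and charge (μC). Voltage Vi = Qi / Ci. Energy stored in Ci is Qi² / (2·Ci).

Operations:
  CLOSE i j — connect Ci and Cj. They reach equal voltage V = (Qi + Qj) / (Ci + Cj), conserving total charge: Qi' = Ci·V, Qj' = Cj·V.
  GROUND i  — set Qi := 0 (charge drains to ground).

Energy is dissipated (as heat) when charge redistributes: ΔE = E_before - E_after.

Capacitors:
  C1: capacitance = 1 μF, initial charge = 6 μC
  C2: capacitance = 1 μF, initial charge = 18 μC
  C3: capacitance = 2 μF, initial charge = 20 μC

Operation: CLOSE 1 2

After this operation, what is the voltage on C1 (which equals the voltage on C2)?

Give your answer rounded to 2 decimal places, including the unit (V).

Answer: 12.00 V

Derivation:
Initial: C1(1μF, Q=6μC, V=6.00V), C2(1μF, Q=18μC, V=18.00V), C3(2μF, Q=20μC, V=10.00V)
Op 1: CLOSE 1-2: Q_total=24.00, C_total=2.00, V=12.00; Q1=12.00, Q2=12.00; dissipated=36.000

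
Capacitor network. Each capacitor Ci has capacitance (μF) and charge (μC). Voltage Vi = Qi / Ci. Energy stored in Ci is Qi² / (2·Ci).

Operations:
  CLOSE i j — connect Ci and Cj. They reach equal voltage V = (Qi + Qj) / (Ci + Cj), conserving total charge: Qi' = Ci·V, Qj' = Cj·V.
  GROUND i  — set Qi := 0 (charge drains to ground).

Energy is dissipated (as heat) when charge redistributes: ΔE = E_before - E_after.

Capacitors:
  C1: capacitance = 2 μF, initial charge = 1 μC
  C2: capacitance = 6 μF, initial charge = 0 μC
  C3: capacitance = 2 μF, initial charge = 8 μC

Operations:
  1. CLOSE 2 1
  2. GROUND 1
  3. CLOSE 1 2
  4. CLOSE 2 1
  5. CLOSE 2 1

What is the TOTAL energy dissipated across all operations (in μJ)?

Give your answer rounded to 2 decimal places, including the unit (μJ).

Initial: C1(2μF, Q=1μC, V=0.50V), C2(6μF, Q=0μC, V=0.00V), C3(2μF, Q=8μC, V=4.00V)
Op 1: CLOSE 2-1: Q_total=1.00, C_total=8.00, V=0.12; Q2=0.75, Q1=0.25; dissipated=0.188
Op 2: GROUND 1: Q1=0; energy lost=0.016
Op 3: CLOSE 1-2: Q_total=0.75, C_total=8.00, V=0.09; Q1=0.19, Q2=0.56; dissipated=0.012
Op 4: CLOSE 2-1: Q_total=0.75, C_total=8.00, V=0.09; Q2=0.56, Q1=0.19; dissipated=0.000
Op 5: CLOSE 2-1: Q_total=0.75, C_total=8.00, V=0.09; Q2=0.56, Q1=0.19; dissipated=0.000
Total dissipated: 0.215 μJ

Answer: 0.21 μJ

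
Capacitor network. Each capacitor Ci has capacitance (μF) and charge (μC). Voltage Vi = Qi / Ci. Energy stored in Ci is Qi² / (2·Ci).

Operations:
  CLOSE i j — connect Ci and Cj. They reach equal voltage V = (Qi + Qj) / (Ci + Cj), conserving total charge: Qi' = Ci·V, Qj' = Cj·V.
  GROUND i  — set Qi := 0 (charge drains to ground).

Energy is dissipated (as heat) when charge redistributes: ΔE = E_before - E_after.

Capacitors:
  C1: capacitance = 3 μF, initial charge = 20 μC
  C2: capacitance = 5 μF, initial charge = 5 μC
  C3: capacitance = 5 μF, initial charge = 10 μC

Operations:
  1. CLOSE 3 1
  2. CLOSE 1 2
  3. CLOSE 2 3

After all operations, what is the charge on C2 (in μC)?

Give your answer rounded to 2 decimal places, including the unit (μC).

Initial: C1(3μF, Q=20μC, V=6.67V), C2(5μF, Q=5μC, V=1.00V), C3(5μF, Q=10μC, V=2.00V)
Op 1: CLOSE 3-1: Q_total=30.00, C_total=8.00, V=3.75; Q3=18.75, Q1=11.25; dissipated=20.417
Op 2: CLOSE 1-2: Q_total=16.25, C_total=8.00, V=2.03; Q1=6.09, Q2=10.16; dissipated=7.090
Op 3: CLOSE 2-3: Q_total=28.91, C_total=10.00, V=2.89; Q2=14.45, Q3=14.45; dissipated=3.693
Final charges: Q1=6.09, Q2=14.45, Q3=14.45

Answer: 14.45 μC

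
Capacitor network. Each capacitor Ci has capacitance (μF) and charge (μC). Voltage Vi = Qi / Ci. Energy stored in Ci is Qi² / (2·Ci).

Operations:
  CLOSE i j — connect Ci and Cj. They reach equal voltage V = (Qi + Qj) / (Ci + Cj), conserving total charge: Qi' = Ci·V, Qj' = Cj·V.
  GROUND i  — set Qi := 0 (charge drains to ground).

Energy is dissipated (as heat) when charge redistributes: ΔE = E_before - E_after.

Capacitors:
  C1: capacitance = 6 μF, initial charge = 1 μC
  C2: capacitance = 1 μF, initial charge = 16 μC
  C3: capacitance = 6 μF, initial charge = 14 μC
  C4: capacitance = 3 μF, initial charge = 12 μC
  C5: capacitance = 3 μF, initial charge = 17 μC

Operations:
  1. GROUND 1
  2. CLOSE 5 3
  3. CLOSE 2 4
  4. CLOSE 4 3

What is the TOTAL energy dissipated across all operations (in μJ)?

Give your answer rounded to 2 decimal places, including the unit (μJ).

Answer: 77.84 μJ

Derivation:
Initial: C1(6μF, Q=1μC, V=0.17V), C2(1μF, Q=16μC, V=16.00V), C3(6μF, Q=14μC, V=2.33V), C4(3μF, Q=12μC, V=4.00V), C5(3μF, Q=17μC, V=5.67V)
Op 1: GROUND 1: Q1=0; energy lost=0.083
Op 2: CLOSE 5-3: Q_total=31.00, C_total=9.00, V=3.44; Q5=10.33, Q3=20.67; dissipated=11.111
Op 3: CLOSE 2-4: Q_total=28.00, C_total=4.00, V=7.00; Q2=7.00, Q4=21.00; dissipated=54.000
Op 4: CLOSE 4-3: Q_total=41.67, C_total=9.00, V=4.63; Q4=13.89, Q3=27.78; dissipated=12.642
Total dissipated: 77.836 μJ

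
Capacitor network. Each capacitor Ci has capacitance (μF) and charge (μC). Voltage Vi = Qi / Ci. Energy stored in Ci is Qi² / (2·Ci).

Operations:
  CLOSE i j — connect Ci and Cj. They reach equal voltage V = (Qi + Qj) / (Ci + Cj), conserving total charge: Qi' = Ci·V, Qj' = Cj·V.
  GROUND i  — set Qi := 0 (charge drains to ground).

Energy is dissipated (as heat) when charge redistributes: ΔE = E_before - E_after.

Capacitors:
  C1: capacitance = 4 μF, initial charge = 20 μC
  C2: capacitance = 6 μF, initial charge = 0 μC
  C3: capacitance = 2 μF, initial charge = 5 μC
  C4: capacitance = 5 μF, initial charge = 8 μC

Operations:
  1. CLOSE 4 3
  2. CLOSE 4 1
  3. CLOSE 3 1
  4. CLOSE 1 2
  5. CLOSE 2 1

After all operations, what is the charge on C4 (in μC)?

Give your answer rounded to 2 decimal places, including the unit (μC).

Initial: C1(4μF, Q=20μC, V=5.00V), C2(6μF, Q=0μC, V=0.00V), C3(2μF, Q=5μC, V=2.50V), C4(5μF, Q=8μC, V=1.60V)
Op 1: CLOSE 4-3: Q_total=13.00, C_total=7.00, V=1.86; Q4=9.29, Q3=3.71; dissipated=0.579
Op 2: CLOSE 4-1: Q_total=29.29, C_total=9.00, V=3.25; Q4=16.27, Q1=13.02; dissipated=10.975
Op 3: CLOSE 3-1: Q_total=16.73, C_total=6.00, V=2.79; Q3=5.58, Q1=11.15; dissipated=1.301
Op 4: CLOSE 1-2: Q_total=11.15, C_total=10.00, V=1.12; Q1=4.46, Q2=6.69; dissipated=9.330
Op 5: CLOSE 2-1: Q_total=11.15, C_total=10.00, V=1.12; Q2=6.69, Q1=4.46; dissipated=0.000
Final charges: Q1=4.46, Q2=6.69, Q3=5.58, Q4=16.27

Answer: 16.27 μC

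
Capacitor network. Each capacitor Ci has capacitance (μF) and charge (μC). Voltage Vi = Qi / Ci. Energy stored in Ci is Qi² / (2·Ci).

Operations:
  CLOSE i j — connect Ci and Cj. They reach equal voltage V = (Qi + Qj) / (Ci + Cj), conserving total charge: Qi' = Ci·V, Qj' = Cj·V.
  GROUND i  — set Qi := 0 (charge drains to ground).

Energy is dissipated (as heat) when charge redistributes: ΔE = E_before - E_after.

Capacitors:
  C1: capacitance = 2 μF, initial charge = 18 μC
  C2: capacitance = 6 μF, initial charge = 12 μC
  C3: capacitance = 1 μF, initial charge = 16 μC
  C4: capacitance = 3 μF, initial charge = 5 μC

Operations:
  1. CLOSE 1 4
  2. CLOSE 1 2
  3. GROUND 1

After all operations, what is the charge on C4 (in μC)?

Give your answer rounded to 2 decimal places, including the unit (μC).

Initial: C1(2μF, Q=18μC, V=9.00V), C2(6μF, Q=12μC, V=2.00V), C3(1μF, Q=16μC, V=16.00V), C4(3μF, Q=5μC, V=1.67V)
Op 1: CLOSE 1-4: Q_total=23.00, C_total=5.00, V=4.60; Q1=9.20, Q4=13.80; dissipated=32.267
Op 2: CLOSE 1-2: Q_total=21.20, C_total=8.00, V=2.65; Q1=5.30, Q2=15.90; dissipated=5.070
Op 3: GROUND 1: Q1=0; energy lost=7.022
Final charges: Q1=0.00, Q2=15.90, Q3=16.00, Q4=13.80

Answer: 13.80 μC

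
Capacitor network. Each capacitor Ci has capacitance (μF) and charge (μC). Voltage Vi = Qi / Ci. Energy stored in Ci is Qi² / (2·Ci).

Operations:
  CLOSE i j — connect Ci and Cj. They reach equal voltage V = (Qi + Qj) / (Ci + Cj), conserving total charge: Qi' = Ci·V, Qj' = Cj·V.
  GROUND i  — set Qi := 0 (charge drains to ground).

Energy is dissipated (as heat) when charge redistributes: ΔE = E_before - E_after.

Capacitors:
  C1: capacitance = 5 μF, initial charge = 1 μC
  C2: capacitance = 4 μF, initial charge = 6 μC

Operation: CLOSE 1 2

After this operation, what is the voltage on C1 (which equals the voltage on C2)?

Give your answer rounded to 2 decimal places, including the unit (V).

Answer: 0.78 V

Derivation:
Initial: C1(5μF, Q=1μC, V=0.20V), C2(4μF, Q=6μC, V=1.50V)
Op 1: CLOSE 1-2: Q_total=7.00, C_total=9.00, V=0.78; Q1=3.89, Q2=3.11; dissipated=1.878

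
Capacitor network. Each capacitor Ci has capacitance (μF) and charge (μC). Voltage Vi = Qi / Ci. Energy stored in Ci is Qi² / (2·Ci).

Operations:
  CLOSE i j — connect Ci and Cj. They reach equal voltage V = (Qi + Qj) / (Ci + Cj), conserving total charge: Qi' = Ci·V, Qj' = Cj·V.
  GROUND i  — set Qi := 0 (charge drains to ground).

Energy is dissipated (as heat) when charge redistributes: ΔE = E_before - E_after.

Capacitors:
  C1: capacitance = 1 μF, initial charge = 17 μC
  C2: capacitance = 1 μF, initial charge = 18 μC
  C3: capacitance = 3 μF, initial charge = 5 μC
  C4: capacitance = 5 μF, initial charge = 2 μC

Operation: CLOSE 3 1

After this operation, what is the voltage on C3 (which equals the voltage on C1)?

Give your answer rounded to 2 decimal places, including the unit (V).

Answer: 5.50 V

Derivation:
Initial: C1(1μF, Q=17μC, V=17.00V), C2(1μF, Q=18μC, V=18.00V), C3(3μF, Q=5μC, V=1.67V), C4(5μF, Q=2μC, V=0.40V)
Op 1: CLOSE 3-1: Q_total=22.00, C_total=4.00, V=5.50; Q3=16.50, Q1=5.50; dissipated=88.167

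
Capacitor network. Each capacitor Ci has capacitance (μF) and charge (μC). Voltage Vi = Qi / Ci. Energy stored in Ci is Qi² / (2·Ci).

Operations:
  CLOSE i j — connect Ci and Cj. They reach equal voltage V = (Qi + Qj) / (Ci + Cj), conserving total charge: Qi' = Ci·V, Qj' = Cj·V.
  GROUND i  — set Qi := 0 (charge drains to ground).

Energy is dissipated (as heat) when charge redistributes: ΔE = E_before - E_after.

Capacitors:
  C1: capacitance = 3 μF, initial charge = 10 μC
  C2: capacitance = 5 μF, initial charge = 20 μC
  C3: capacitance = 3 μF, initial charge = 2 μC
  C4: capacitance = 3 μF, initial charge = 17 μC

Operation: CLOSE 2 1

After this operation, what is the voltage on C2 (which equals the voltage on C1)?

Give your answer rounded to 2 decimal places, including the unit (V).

Initial: C1(3μF, Q=10μC, V=3.33V), C2(5μF, Q=20μC, V=4.00V), C3(3μF, Q=2μC, V=0.67V), C4(3μF, Q=17μC, V=5.67V)
Op 1: CLOSE 2-1: Q_total=30.00, C_total=8.00, V=3.75; Q2=18.75, Q1=11.25; dissipated=0.417

Answer: 3.75 V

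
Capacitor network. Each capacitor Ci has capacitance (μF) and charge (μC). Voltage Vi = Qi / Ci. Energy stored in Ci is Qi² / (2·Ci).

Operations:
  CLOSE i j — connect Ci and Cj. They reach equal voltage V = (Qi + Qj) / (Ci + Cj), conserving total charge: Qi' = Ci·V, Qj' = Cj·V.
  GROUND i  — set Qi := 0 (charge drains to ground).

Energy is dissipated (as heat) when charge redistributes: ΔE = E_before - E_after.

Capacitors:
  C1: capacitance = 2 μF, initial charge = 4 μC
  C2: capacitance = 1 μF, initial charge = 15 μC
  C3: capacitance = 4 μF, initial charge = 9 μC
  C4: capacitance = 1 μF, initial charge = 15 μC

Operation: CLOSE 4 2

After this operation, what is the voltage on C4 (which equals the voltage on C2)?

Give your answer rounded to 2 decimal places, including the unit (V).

Answer: 15.00 V

Derivation:
Initial: C1(2μF, Q=4μC, V=2.00V), C2(1μF, Q=15μC, V=15.00V), C3(4μF, Q=9μC, V=2.25V), C4(1μF, Q=15μC, V=15.00V)
Op 1: CLOSE 4-2: Q_total=30.00, C_total=2.00, V=15.00; Q4=15.00, Q2=15.00; dissipated=0.000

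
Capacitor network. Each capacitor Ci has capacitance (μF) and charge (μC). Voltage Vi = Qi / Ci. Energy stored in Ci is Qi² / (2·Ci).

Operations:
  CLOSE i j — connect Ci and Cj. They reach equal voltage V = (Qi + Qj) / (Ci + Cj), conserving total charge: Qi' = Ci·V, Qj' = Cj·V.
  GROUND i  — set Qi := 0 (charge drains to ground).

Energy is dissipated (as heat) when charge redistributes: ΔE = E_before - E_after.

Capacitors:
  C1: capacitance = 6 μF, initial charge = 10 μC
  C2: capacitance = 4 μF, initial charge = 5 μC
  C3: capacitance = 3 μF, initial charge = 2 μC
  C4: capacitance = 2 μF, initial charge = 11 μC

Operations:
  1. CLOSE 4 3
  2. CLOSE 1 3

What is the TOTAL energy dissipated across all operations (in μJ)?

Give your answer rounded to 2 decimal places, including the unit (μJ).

Answer: 14.89 μJ

Derivation:
Initial: C1(6μF, Q=10μC, V=1.67V), C2(4μF, Q=5μC, V=1.25V), C3(3μF, Q=2μC, V=0.67V), C4(2μF, Q=11μC, V=5.50V)
Op 1: CLOSE 4-3: Q_total=13.00, C_total=5.00, V=2.60; Q4=5.20, Q3=7.80; dissipated=14.017
Op 2: CLOSE 1-3: Q_total=17.80, C_total=9.00, V=1.98; Q1=11.87, Q3=5.93; dissipated=0.871
Total dissipated: 14.888 μJ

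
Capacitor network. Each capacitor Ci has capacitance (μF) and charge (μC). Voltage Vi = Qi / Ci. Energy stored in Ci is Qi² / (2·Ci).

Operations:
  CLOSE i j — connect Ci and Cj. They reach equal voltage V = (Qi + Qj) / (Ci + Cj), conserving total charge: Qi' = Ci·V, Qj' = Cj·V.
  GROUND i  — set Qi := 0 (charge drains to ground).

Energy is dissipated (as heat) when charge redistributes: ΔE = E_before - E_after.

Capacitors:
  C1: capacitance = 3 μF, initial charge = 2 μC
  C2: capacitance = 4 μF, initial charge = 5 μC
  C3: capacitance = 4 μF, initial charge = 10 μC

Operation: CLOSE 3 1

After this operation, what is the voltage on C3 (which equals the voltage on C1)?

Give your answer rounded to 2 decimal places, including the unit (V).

Answer: 1.71 V

Derivation:
Initial: C1(3μF, Q=2μC, V=0.67V), C2(4μF, Q=5μC, V=1.25V), C3(4μF, Q=10μC, V=2.50V)
Op 1: CLOSE 3-1: Q_total=12.00, C_total=7.00, V=1.71; Q3=6.86, Q1=5.14; dissipated=2.881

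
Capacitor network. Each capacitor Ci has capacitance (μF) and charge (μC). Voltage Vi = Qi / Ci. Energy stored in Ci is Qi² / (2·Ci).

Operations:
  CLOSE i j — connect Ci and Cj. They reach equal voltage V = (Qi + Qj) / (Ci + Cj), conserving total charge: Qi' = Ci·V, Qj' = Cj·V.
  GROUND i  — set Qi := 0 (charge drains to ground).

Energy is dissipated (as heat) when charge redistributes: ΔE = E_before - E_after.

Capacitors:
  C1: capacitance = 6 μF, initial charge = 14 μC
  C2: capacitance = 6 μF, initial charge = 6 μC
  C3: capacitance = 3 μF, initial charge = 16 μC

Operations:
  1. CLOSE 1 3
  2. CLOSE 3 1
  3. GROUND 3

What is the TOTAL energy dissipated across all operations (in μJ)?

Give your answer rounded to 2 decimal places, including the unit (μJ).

Initial: C1(6μF, Q=14μC, V=2.33V), C2(6μF, Q=6μC, V=1.00V), C3(3μF, Q=16μC, V=5.33V)
Op 1: CLOSE 1-3: Q_total=30.00, C_total=9.00, V=3.33; Q1=20.00, Q3=10.00; dissipated=9.000
Op 2: CLOSE 3-1: Q_total=30.00, C_total=9.00, V=3.33; Q3=10.00, Q1=20.00; dissipated=0.000
Op 3: GROUND 3: Q3=0; energy lost=16.667
Total dissipated: 25.667 μJ

Answer: 25.67 μJ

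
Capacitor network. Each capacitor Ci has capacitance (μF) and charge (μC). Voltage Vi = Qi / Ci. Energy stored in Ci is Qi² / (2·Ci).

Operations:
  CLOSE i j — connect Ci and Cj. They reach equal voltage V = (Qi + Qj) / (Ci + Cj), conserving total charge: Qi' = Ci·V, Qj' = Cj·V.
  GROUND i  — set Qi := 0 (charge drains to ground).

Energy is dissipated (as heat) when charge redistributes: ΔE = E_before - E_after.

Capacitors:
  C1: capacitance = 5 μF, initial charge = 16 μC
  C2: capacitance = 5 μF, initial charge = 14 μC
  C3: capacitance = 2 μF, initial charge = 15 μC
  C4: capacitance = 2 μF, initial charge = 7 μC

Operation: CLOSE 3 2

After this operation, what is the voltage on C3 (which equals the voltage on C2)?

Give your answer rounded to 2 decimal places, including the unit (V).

Initial: C1(5μF, Q=16μC, V=3.20V), C2(5μF, Q=14μC, V=2.80V), C3(2μF, Q=15μC, V=7.50V), C4(2μF, Q=7μC, V=3.50V)
Op 1: CLOSE 3-2: Q_total=29.00, C_total=7.00, V=4.14; Q3=8.29, Q2=20.71; dissipated=15.779

Answer: 4.14 V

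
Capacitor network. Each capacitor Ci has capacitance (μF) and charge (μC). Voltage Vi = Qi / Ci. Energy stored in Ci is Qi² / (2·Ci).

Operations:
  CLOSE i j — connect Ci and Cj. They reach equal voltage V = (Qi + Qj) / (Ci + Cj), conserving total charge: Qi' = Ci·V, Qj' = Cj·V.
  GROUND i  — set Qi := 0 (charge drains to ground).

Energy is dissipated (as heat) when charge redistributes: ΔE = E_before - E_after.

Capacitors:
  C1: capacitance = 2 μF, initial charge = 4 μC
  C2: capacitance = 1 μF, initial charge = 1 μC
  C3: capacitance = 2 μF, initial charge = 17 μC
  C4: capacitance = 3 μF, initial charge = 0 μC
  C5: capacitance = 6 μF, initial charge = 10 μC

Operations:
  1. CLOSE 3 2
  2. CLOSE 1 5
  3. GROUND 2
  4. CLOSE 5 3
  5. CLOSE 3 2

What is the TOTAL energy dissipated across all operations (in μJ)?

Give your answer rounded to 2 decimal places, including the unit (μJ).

Answer: 53.02 μJ

Derivation:
Initial: C1(2μF, Q=4μC, V=2.00V), C2(1μF, Q=1μC, V=1.00V), C3(2μF, Q=17μC, V=8.50V), C4(3μF, Q=0μC, V=0.00V), C5(6μF, Q=10μC, V=1.67V)
Op 1: CLOSE 3-2: Q_total=18.00, C_total=3.00, V=6.00; Q3=12.00, Q2=6.00; dissipated=18.750
Op 2: CLOSE 1-5: Q_total=14.00, C_total=8.00, V=1.75; Q1=3.50, Q5=10.50; dissipated=0.083
Op 3: GROUND 2: Q2=0; energy lost=18.000
Op 4: CLOSE 5-3: Q_total=22.50, C_total=8.00, V=2.81; Q5=16.88, Q3=5.62; dissipated=13.547
Op 5: CLOSE 3-2: Q_total=5.62, C_total=3.00, V=1.88; Q3=3.75, Q2=1.88; dissipated=2.637
Total dissipated: 53.017 μJ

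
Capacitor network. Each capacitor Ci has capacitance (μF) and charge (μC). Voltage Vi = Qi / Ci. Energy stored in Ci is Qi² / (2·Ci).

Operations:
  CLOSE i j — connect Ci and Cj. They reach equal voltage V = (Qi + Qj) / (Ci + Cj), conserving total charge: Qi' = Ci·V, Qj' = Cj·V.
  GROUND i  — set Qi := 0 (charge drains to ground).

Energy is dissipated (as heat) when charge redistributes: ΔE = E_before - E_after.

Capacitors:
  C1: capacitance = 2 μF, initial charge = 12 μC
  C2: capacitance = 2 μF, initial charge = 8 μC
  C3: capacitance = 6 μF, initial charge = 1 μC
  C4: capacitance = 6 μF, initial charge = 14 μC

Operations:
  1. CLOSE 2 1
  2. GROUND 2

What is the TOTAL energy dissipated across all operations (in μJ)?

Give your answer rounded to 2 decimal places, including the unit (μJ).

Initial: C1(2μF, Q=12μC, V=6.00V), C2(2μF, Q=8μC, V=4.00V), C3(6μF, Q=1μC, V=0.17V), C4(6μF, Q=14μC, V=2.33V)
Op 1: CLOSE 2-1: Q_total=20.00, C_total=4.00, V=5.00; Q2=10.00, Q1=10.00; dissipated=2.000
Op 2: GROUND 2: Q2=0; energy lost=25.000
Total dissipated: 27.000 μJ

Answer: 27.00 μJ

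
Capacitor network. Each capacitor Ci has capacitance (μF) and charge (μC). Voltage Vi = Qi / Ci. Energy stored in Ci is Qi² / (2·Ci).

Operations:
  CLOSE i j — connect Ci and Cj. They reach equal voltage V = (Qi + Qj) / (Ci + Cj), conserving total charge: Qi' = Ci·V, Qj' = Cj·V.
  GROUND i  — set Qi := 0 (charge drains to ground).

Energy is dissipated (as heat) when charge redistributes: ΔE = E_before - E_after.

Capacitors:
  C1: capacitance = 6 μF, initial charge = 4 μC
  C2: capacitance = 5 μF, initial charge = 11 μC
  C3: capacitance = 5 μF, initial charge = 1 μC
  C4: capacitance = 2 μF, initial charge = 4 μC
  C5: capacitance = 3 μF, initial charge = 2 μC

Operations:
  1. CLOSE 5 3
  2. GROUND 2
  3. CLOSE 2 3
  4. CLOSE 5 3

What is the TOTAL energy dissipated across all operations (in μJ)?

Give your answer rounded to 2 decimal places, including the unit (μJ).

Answer: 12.51 μJ

Derivation:
Initial: C1(6μF, Q=4μC, V=0.67V), C2(5μF, Q=11μC, V=2.20V), C3(5μF, Q=1μC, V=0.20V), C4(2μF, Q=4μC, V=2.00V), C5(3μF, Q=2μC, V=0.67V)
Op 1: CLOSE 5-3: Q_total=3.00, C_total=8.00, V=0.38; Q5=1.12, Q3=1.88; dissipated=0.204
Op 2: GROUND 2: Q2=0; energy lost=12.100
Op 3: CLOSE 2-3: Q_total=1.88, C_total=10.00, V=0.19; Q2=0.94, Q3=0.94; dissipated=0.176
Op 4: CLOSE 5-3: Q_total=2.06, C_total=8.00, V=0.26; Q5=0.77, Q3=1.29; dissipated=0.033
Total dissipated: 12.513 μJ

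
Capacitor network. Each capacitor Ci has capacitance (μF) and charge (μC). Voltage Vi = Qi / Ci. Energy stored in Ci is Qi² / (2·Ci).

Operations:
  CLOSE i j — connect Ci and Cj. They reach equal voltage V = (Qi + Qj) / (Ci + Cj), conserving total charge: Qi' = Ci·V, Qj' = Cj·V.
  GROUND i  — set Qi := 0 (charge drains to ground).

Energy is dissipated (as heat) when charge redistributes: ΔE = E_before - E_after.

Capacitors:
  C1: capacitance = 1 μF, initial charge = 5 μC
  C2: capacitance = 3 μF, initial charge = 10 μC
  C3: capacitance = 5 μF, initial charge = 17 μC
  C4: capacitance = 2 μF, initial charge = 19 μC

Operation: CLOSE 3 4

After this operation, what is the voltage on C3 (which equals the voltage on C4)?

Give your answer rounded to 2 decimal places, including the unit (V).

Answer: 5.14 V

Derivation:
Initial: C1(1μF, Q=5μC, V=5.00V), C2(3μF, Q=10μC, V=3.33V), C3(5μF, Q=17μC, V=3.40V), C4(2μF, Q=19μC, V=9.50V)
Op 1: CLOSE 3-4: Q_total=36.00, C_total=7.00, V=5.14; Q3=25.71, Q4=10.29; dissipated=26.579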